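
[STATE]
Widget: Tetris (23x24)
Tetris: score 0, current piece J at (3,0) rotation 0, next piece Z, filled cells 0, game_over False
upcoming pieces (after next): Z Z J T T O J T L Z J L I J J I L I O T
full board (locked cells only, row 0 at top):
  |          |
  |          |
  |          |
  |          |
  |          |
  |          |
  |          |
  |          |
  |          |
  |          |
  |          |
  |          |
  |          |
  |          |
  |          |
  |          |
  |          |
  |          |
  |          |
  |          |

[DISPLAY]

   █      │Next:       
   ███    │▓▓          
          │ ▓▓         
          │            
          │            
          │            
          │Score:      
          │0           
          │            
          │            
          │            
          │            
          │            
          │            
          │            
          │            
          │            
          │            
          │            
          │            
          │            
          │            
          │            
          │            


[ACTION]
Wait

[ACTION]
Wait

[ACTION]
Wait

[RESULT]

          │Next:       
          │▓▓          
          │ ▓▓         
   █      │            
   ███    │            
          │            
          │Score:      
          │0           
          │            
          │            
          │            
          │            
          │            
          │            
          │            
          │            
          │            
          │            
          │            
          │            
          │            
          │            
          │            
          │            


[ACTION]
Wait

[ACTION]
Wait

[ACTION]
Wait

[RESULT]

          │Next:       
          │▓▓          
          │ ▓▓         
          │            
          │            
          │            
   █      │Score:      
   ███    │0           
          │            
          │            
          │            
          │            
          │            
          │            
          │            
          │            
          │            
          │            
          │            
          │            
          │            
          │            
          │            
          │            


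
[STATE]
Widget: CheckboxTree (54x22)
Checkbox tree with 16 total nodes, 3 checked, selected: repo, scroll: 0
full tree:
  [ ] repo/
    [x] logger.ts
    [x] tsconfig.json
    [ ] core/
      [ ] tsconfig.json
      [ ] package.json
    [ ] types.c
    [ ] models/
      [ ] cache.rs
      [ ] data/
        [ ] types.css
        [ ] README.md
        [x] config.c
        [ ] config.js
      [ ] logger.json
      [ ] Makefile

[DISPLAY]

>[-] repo/                                            
   [x] logger.ts                                      
   [x] tsconfig.json                                  
   [ ] core/                                          
     [ ] tsconfig.json                                
     [ ] package.json                                 
   [ ] types.c                                        
   [-] models/                                        
     [ ] cache.rs                                     
     [-] data/                                        
       [ ] types.css                                  
       [ ] README.md                                  
       [x] config.c                                   
       [ ] config.js                                  
     [ ] logger.json                                  
     [ ] Makefile                                     
                                                      
                                                      
                                                      
                                                      
                                                      
                                                      


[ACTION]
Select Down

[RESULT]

 [-] repo/                                            
>  [x] logger.ts                                      
   [x] tsconfig.json                                  
   [ ] core/                                          
     [ ] tsconfig.json                                
     [ ] package.json                                 
   [ ] types.c                                        
   [-] models/                                        
     [ ] cache.rs                                     
     [-] data/                                        
       [ ] types.css                                  
       [ ] README.md                                  
       [x] config.c                                   
       [ ] config.js                                  
     [ ] logger.json                                  
     [ ] Makefile                                     
                                                      
                                                      
                                                      
                                                      
                                                      
                                                      


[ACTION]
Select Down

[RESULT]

 [-] repo/                                            
   [x] logger.ts                                      
>  [x] tsconfig.json                                  
   [ ] core/                                          
     [ ] tsconfig.json                                
     [ ] package.json                                 
   [ ] types.c                                        
   [-] models/                                        
     [ ] cache.rs                                     
     [-] data/                                        
       [ ] types.css                                  
       [ ] README.md                                  
       [x] config.c                                   
       [ ] config.js                                  
     [ ] logger.json                                  
     [ ] Makefile                                     
                                                      
                                                      
                                                      
                                                      
                                                      
                                                      


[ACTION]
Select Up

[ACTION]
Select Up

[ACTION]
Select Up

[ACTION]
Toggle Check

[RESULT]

>[x] repo/                                            
   [x] logger.ts                                      
   [x] tsconfig.json                                  
   [x] core/                                          
     [x] tsconfig.json                                
     [x] package.json                                 
   [x] types.c                                        
   [x] models/                                        
     [x] cache.rs                                     
     [x] data/                                        
       [x] types.css                                  
       [x] README.md                                  
       [x] config.c                                   
       [x] config.js                                  
     [x] logger.json                                  
     [x] Makefile                                     
                                                      
                                                      
                                                      
                                                      
                                                      
                                                      


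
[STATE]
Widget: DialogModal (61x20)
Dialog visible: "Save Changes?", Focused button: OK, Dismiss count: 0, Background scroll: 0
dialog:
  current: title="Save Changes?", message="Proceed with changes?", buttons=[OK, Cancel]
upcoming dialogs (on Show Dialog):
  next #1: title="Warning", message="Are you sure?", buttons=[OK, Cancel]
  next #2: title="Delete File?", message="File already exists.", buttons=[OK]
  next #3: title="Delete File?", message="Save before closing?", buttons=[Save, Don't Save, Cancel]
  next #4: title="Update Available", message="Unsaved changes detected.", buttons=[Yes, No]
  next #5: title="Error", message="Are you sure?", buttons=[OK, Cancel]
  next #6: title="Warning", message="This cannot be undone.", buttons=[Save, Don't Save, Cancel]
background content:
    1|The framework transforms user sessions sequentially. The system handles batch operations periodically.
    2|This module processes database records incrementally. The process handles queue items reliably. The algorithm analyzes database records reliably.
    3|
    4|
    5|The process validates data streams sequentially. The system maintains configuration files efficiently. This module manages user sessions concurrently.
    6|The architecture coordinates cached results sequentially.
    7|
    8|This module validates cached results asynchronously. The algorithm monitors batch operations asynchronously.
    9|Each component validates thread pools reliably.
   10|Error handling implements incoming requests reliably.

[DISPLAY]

The framework transforms user sessions sequentially. The syst
This module processes database records incrementally. The pro
                                                             
                                                             
The process validates data streams sequentially. The system m
The architecture coordinates cached results sequentially.    
                                                             
This module valida┌───────────────────────┐ronously. The algo
Each component val│     Save Changes?     │bly.              
Error handling imp│ Proceed with changes? │ reliably.        
                  │     [OK]  Cancel      │                  
                  └───────────────────────┘                  
                                                             
                                                             
                                                             
                                                             
                                                             
                                                             
                                                             
                                                             


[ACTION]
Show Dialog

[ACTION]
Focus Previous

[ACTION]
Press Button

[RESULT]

The framework transforms user sessions sequentially. The syst
This module processes database records incrementally. The pro
                                                             
                                                             
The process validates data streams sequentially. The system m
The architecture coordinates cached results sequentially.    
                                                             
This module validates cached results asynchronously. The algo
Each component validates thread pools reliably.              
Error handling implements incoming requests reliably.        
                                                             
                                                             
                                                             
                                                             
                                                             
                                                             
                                                             
                                                             
                                                             
                                                             


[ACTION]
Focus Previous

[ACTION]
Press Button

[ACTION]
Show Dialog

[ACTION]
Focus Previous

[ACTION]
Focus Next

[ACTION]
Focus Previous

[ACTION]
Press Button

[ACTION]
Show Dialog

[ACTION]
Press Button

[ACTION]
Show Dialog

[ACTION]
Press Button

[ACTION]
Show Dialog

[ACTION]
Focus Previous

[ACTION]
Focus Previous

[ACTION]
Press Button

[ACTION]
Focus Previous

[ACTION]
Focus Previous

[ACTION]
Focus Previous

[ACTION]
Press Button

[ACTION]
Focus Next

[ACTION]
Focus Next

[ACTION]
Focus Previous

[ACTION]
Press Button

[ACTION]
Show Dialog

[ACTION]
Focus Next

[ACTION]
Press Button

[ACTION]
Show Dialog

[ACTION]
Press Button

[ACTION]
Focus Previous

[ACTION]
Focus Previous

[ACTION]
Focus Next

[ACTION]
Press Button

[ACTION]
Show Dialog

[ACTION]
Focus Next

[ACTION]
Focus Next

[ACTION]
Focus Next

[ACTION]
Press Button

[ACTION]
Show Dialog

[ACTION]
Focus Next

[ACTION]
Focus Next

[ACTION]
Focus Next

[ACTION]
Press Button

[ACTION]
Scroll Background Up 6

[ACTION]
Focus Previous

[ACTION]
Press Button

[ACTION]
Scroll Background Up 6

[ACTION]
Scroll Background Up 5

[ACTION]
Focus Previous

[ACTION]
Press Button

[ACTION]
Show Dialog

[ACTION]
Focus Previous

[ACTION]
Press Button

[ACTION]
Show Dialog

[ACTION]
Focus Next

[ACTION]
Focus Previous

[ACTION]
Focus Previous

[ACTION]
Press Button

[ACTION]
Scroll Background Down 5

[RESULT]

The architecture coordinates cached results sequentially.    
                                                             
This module validates cached results asynchronously. The algo
Each component validates thread pools reliably.              
Error handling implements incoming requests reliably.        
                                                             
                                                             
                                                             
                                                             
                                                             
                                                             
                                                             
                                                             
                                                             
                                                             
                                                             
                                                             
                                                             
                                                             
                                                             


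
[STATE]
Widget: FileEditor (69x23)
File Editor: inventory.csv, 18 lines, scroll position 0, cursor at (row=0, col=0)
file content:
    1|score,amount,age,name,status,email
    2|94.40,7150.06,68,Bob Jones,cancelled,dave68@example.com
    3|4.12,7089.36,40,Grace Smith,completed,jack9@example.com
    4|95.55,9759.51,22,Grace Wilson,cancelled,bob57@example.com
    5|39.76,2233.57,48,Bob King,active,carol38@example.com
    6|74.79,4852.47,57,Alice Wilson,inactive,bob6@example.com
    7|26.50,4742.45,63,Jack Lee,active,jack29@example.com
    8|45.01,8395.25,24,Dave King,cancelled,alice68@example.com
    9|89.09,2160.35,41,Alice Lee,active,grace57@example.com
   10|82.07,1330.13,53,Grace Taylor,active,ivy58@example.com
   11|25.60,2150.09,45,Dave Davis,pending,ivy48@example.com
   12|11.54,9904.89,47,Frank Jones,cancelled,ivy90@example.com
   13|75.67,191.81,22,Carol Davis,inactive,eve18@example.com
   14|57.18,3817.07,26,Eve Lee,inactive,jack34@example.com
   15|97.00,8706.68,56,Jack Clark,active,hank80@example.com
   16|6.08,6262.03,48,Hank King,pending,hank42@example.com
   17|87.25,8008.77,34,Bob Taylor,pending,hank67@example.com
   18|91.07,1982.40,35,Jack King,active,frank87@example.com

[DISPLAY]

█core,amount,age,name,status,email                                  ▲
94.40,7150.06,68,Bob Jones,cancelled,dave68@example.com             █
4.12,7089.36,40,Grace Smith,completed,jack9@example.com             ░
95.55,9759.51,22,Grace Wilson,cancelled,bob57@example.com           ░
39.76,2233.57,48,Bob King,active,carol38@example.com                ░
74.79,4852.47,57,Alice Wilson,inactive,bob6@example.com             ░
26.50,4742.45,63,Jack Lee,active,jack29@example.com                 ░
45.01,8395.25,24,Dave King,cancelled,alice68@example.com            ░
89.09,2160.35,41,Alice Lee,active,grace57@example.com               ░
82.07,1330.13,53,Grace Taylor,active,ivy58@example.com              ░
25.60,2150.09,45,Dave Davis,pending,ivy48@example.com               ░
11.54,9904.89,47,Frank Jones,cancelled,ivy90@example.com            ░
75.67,191.81,22,Carol Davis,inactive,eve18@example.com              ░
57.18,3817.07,26,Eve Lee,inactive,jack34@example.com                ░
97.00,8706.68,56,Jack Clark,active,hank80@example.com               ░
6.08,6262.03,48,Hank King,pending,hank42@example.com                ░
87.25,8008.77,34,Bob Taylor,pending,hank67@example.com              ░
91.07,1982.40,35,Jack King,active,frank87@example.com               ░
                                                                    ░
                                                                    ░
                                                                    ░
                                                                    ░
                                                                    ▼


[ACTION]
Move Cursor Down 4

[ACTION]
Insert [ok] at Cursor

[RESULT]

score,amount,age,name,status,email                                  ▲
94.40,7150.06,68,Bob Jones,cancelled,dave68@example.com             █
4.12,7089.36,40,Grace Smith,completed,jack9@example.com             ░
95.55,9759.51,22,Grace Wilson,cancelled,bob57@example.com           ░
ok█9.76,2233.57,48,Bob King,active,carol38@example.com              ░
74.79,4852.47,57,Alice Wilson,inactive,bob6@example.com             ░
26.50,4742.45,63,Jack Lee,active,jack29@example.com                 ░
45.01,8395.25,24,Dave King,cancelled,alice68@example.com            ░
89.09,2160.35,41,Alice Lee,active,grace57@example.com               ░
82.07,1330.13,53,Grace Taylor,active,ivy58@example.com              ░
25.60,2150.09,45,Dave Davis,pending,ivy48@example.com               ░
11.54,9904.89,47,Frank Jones,cancelled,ivy90@example.com            ░
75.67,191.81,22,Carol Davis,inactive,eve18@example.com              ░
57.18,3817.07,26,Eve Lee,inactive,jack34@example.com                ░
97.00,8706.68,56,Jack Clark,active,hank80@example.com               ░
6.08,6262.03,48,Hank King,pending,hank42@example.com                ░
87.25,8008.77,34,Bob Taylor,pending,hank67@example.com              ░
91.07,1982.40,35,Jack King,active,frank87@example.com               ░
                                                                    ░
                                                                    ░
                                                                    ░
                                                                    ░
                                                                    ▼


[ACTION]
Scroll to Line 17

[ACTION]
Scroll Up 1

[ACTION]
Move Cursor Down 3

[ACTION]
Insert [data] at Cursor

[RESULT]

score,amount,age,name,status,email                                  ▲
94.40,7150.06,68,Bob Jones,cancelled,dave68@example.com             █
4.12,7089.36,40,Grace Smith,completed,jack9@example.com             ░
95.55,9759.51,22,Grace Wilson,cancelled,bob57@example.com           ░
ok39.76,2233.57,48,Bob King,active,carol38@example.com              ░
74.79,4852.47,57,Alice Wilson,inactive,bob6@example.com             ░
26.50,4742.45,63,Jack Lee,active,jack29@example.com                 ░
45data█01,8395.25,24,Dave King,cancelled,alice68@example.com        ░
89.09,2160.35,41,Alice Lee,active,grace57@example.com               ░
82.07,1330.13,53,Grace Taylor,active,ivy58@example.com              ░
25.60,2150.09,45,Dave Davis,pending,ivy48@example.com               ░
11.54,9904.89,47,Frank Jones,cancelled,ivy90@example.com            ░
75.67,191.81,22,Carol Davis,inactive,eve18@example.com              ░
57.18,3817.07,26,Eve Lee,inactive,jack34@example.com                ░
97.00,8706.68,56,Jack Clark,active,hank80@example.com               ░
6.08,6262.03,48,Hank King,pending,hank42@example.com                ░
87.25,8008.77,34,Bob Taylor,pending,hank67@example.com              ░
91.07,1982.40,35,Jack King,active,frank87@example.com               ░
                                                                    ░
                                                                    ░
                                                                    ░
                                                                    ░
                                                                    ▼


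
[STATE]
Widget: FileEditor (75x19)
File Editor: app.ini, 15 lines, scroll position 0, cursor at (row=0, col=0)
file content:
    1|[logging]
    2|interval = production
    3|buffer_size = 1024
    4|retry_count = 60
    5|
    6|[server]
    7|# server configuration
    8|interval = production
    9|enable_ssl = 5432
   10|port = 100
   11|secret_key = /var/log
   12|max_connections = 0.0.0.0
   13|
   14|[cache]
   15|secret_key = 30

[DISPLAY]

█logging]                                                                 ▲
interval = production                                                     █
buffer_size = 1024                                                        ░
retry_count = 60                                                          ░
                                                                          ░
[server]                                                                  ░
# server configuration                                                    ░
interval = production                                                     ░
enable_ssl = 5432                                                         ░
port = 100                                                                ░
secret_key = /var/log                                                     ░
max_connections = 0.0.0.0                                                 ░
                                                                          ░
[cache]                                                                   ░
secret_key = 30                                                           ░
                                                                          ░
                                                                          ░
                                                                          ░
                                                                          ▼


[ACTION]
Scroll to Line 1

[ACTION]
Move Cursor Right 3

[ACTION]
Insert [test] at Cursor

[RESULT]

[lotest█ging]                                                             ▲
interval = production                                                     █
buffer_size = 1024                                                        ░
retry_count = 60                                                          ░
                                                                          ░
[server]                                                                  ░
# server configuration                                                    ░
interval = production                                                     ░
enable_ssl = 5432                                                         ░
port = 100                                                                ░
secret_key = /var/log                                                     ░
max_connections = 0.0.0.0                                                 ░
                                                                          ░
[cache]                                                                   ░
secret_key = 30                                                           ░
                                                                          ░
                                                                          ░
                                                                          ░
                                                                          ▼


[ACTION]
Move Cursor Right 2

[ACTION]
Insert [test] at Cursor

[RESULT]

[lotestggtest█ng]                                                         ▲
interval = production                                                     █
buffer_size = 1024                                                        ░
retry_count = 60                                                          ░
                                                                          ░
[server]                                                                  ░
# server configuration                                                    ░
interval = production                                                     ░
enable_ssl = 5432                                                         ░
port = 100                                                                ░
secret_key = /var/log                                                     ░
max_connections = 0.0.0.0                                                 ░
                                                                          ░
[cache]                                                                   ░
secret_key = 30                                                           ░
                                                                          ░
                                                                          ░
                                                                          ░
                                                                          ▼


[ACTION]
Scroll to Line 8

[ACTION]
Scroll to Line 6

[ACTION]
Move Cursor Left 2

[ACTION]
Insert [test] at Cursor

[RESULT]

[lotestggtetest█ting]                                                     ▲
interval = production                                                     █
buffer_size = 1024                                                        ░
retry_count = 60                                                          ░
                                                                          ░
[server]                                                                  ░
# server configuration                                                    ░
interval = production                                                     ░
enable_ssl = 5432                                                         ░
port = 100                                                                ░
secret_key = /var/log                                                     ░
max_connections = 0.0.0.0                                                 ░
                                                                          ░
[cache]                                                                   ░
secret_key = 30                                                           ░
                                                                          ░
                                                                          ░
                                                                          ░
                                                                          ▼


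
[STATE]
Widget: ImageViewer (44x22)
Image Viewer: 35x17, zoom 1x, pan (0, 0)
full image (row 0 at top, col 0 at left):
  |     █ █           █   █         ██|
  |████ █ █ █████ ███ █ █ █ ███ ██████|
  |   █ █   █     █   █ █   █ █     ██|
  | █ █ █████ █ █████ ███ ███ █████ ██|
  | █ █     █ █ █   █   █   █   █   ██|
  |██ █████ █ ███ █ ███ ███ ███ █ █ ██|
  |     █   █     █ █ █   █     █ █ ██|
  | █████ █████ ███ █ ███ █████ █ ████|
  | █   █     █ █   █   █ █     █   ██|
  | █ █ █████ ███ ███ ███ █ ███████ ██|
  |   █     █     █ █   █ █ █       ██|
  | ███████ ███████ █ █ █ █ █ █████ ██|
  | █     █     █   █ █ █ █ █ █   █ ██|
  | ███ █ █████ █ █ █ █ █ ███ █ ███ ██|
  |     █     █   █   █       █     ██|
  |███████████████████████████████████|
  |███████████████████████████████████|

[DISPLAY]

     █ █           █   █         ██         
████ █ █ █████ ███ █ █ █ ███ ██████         
   █ █   █     █   █ █   █ █     ██         
 █ █ █████ █ █████ ███ ███ █████ ██         
 █ █     █ █ █   █   █   █   █   ██         
██ █████ █ ███ █ ███ ███ ███ █ █ ██         
     █   █     █ █ █   █     █ █ ██         
 █████ █████ ███ █ ███ █████ █ ████         
 █   █     █ █   █   █ █     █   ██         
 █ █ █████ ███ ███ ███ █ ███████ ██         
   █     █     █ █   █ █ █       ██         
 ███████ ███████ █ █ █ █ █ █████ ██         
 █     █     █   █ █ █ █ █ █   █ ██         
 ███ █ █████ █ █ █ █ █ ███ █ ███ ██         
     █     █   █   █       █     ██         
███████████████████████████████████         
███████████████████████████████████         
                                            
                                            
                                            
                                            
                                            


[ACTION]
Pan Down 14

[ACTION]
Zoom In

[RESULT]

  ██████████  ██████████  ██████  ██  ██████
  ██████████  ██████████  ██████  ██  ██████
  ██      ██          ██  ██      ██      ██
  ██      ██          ██  ██      ██      ██
  ██  ██  ██████████  ██████  ██████  ██████
  ██  ██  ██████████  ██████  ██████  ██████
      ██          ██          ██  ██      ██
      ██          ██          ██  ██      ██
  ██████████████  ██████████████  ██  ██  ██
  ██████████████  ██████████████  ██  ██  ██
  ██          ██          ██      ██  ██  ██
  ██          ██          ██      ██  ██  ██
  ██████  ██  ██████████  ██  ██  ██  ██  ██
  ██████  ██  ██████████  ██  ██  ██  ██  ██
          ██          ██      ██      ██    
          ██          ██      ██      ██    
████████████████████████████████████████████
████████████████████████████████████████████
████████████████████████████████████████████
████████████████████████████████████████████
                                            
                                            


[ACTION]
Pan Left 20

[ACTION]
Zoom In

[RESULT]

   ███   ███               ███   ███   ███  
██████   ███████████████   ███   █████████  
██████   ███████████████   ███   █████████  
██████   ███████████████   ███   █████████  
               ███         ███              
               ███         ███              
               ███         ███              
   ███████████████   ███████████████   █████
   ███████████████   ███████████████   █████
   ███████████████   ███████████████   █████
   ███         ███               ███   ███  
   ███         ███               ███   ███  
   ███         ███               ███   ███  
   ███   ███   ███████████████   █████████  
   ███   ███   ███████████████   █████████  
   ███   ███   ███████████████   █████████  
         ███               ███              
         ███               ███              
         ███               ███              
   █████████████████████   █████████████████
   █████████████████████   █████████████████
   █████████████████████   █████████████████


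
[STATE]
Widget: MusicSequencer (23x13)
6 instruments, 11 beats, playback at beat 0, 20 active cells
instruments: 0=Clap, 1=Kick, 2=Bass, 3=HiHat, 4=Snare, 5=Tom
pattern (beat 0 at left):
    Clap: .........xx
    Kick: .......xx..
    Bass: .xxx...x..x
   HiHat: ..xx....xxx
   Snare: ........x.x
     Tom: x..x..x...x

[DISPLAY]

      ▼1234567890      
  Clap·········██      
  Kick·······██··      
  Bass·███···█··█      
 HiHat··██····███      
 Snare········█·█      
   Tom█··█··█···█      
                       
                       
                       
                       
                       
                       


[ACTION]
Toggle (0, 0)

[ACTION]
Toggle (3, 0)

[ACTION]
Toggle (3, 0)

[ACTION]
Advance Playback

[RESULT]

      0▼234567890      
  Clap█········██      
  Kick·······██··      
  Bass·███···█··█      
 HiHat··██····███      
 Snare········█·█      
   Tom█··█··█···█      
                       
                       
                       
                       
                       
                       


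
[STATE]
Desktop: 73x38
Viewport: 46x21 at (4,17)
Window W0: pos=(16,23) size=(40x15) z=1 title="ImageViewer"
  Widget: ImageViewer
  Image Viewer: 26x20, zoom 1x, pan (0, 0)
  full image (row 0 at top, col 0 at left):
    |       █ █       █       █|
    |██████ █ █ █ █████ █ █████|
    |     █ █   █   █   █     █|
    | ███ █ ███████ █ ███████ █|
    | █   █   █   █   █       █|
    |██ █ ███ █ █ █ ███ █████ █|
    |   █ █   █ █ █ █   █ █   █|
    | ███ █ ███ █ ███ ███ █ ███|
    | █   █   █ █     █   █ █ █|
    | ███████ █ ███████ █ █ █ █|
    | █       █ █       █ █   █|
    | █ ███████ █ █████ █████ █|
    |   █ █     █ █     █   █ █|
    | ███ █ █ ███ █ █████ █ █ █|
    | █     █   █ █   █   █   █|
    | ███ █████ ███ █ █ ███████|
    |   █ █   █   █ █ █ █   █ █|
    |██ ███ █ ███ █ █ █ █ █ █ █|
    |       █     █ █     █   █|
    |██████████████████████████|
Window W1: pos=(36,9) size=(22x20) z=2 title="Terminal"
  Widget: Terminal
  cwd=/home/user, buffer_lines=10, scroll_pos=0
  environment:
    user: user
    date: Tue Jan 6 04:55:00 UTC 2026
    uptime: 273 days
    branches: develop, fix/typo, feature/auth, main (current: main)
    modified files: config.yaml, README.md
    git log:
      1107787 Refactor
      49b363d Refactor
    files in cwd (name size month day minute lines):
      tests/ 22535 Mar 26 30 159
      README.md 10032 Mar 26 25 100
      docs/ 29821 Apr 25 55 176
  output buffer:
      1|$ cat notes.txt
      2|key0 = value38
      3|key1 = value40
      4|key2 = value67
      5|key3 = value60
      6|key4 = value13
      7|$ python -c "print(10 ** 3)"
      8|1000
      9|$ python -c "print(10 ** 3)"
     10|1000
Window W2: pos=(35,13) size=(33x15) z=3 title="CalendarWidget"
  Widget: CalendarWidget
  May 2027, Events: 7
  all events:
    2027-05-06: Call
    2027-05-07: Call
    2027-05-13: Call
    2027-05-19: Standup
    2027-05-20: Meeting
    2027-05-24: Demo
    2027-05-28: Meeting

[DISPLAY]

                               ┃Mo Tu We Th Fr
                               ┃              
                               ┃ 3  4  5  6*  
                               ┃10 11 12 13* 1
                               ┃17 18 19* 20* 
                               ┃24* 25 26 27 2
            ┏━━━━━━━━━━━━━━━━━━┃31            
            ┃ ImageViewer      ┃              
            ┠──────────────────┃              
            ┃       █ █       █┃              
            ┃██████ █ █ █ █████┗━━━━━━━━━━━━━━
            ┃     █ █   █   █   ┗━━━━━━━━━━━━━
            ┃ ███ █ ███████ █ ███████ █       
            ┃ █   █   █   █   █       █       
            ┃██ █ ███ █ █ █ ███ █████ █       
            ┃   █ █   █ █ █ █   █ █   █       
            ┃ ███ █ ███ █ ███ ███ █ ███       
            ┃ █   █   █ █     █   █ █ █       
            ┃ ███████ █ ███████ █ █ █ █       
            ┃ █       █ █       █ █   █       
            ┗━━━━━━━━━━━━━━━━━━━━━━━━━━━━━━━━━


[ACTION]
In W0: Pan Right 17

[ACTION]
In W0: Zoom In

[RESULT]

                               ┃Mo Tu We Th Fr
                               ┃              
                               ┃ 3  4  5  6*  
                               ┃10 11 12 13* 1
                               ┃17 18 19* 20* 
                               ┃24* 25 26 27 2
            ┏━━━━━━━━━━━━━━━━━━┃31            
            ┃ ImageViewer      ┃              
            ┠──────────────────┃              
            ┃ ██              █┃              
            ┃ ██              █┗━━━━━━━━━━━━━━
            ┃ ██  ██  ██████████┗━━━━━━━━━━━━━
            ┃ ██  ██  ██████████  ██  ████████
            ┃     ██      ██      ██          
            ┃     ██      ██      ██          
            ┃███████████  ██  ██████████████  
            ┃███████████  ██  ██████████████  
            ┃ ██      ██      ██              
            ┃ ██      ██      ██              
            ┃ ██  ██  ██  ██████  ██████████  
            ┗━━━━━━━━━━━━━━━━━━━━━━━━━━━━━━━━━


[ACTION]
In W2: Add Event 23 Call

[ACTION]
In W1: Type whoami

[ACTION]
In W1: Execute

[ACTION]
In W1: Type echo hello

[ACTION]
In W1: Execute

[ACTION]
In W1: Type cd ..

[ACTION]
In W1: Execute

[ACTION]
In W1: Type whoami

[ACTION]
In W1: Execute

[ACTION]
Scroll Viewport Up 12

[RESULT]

                                              
                                              
                                              
                                              
                                ┏━━━━━━━━━━━━━
                                ┃ Terminal    
                                ┠─────────────
                                ┃key2 = value6
                               ┏━━━━━━━━━━━━━━
                               ┃ CalendarWidge
                               ┠──────────────
                               ┃            Ma
                               ┃Mo Tu We Th Fr
                               ┃              
                               ┃ 3  4  5  6*  
                               ┃10 11 12 13* 1
                               ┃17 18 19* 20* 
                               ┃24* 25 26 27 2
            ┏━━━━━━━━━━━━━━━━━━┃31            
            ┃ ImageViewer      ┃              
            ┠──────────────────┃              
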